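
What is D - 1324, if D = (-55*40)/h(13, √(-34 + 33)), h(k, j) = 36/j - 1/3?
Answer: -3087572/2333 - 142560*I/2333 ≈ -1323.4 - 61.106*I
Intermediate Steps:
h(k, j) = -⅓ + 36/j (h(k, j) = 36/j - 1*⅓ = 36/j - ⅓ = -⅓ + 36/j)
D = -1320*I*(108 + I)/2333 (D = (-55*40)/(((108 - √(-34 + 33))/(3*(√(-34 + 33))))) = -2200*3*I/(108 - √(-1)) = -2200*3*I*(108 + I)/11665 = -1320*I*(108 + I)/2333 ≈ 0.56579 - 61.106*I)
D - 1324 = (1320/2333 - 142560*I/2333) - 1324 = -3087572/2333 - 142560*I/2333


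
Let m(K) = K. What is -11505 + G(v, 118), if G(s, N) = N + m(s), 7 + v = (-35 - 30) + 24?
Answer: -11435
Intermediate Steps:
v = -48 (v = -7 + ((-35 - 30) + 24) = -7 + (-65 + 24) = -7 - 41 = -48)
G(s, N) = N + s
-11505 + G(v, 118) = -11505 + (118 - 48) = -11505 + 70 = -11435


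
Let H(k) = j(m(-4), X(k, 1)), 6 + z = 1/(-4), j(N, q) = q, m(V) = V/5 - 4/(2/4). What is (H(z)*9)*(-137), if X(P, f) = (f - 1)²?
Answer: 0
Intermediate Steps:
X(P, f) = (-1 + f)²
m(V) = -8 + V/5 (m(V) = V*(⅕) - 4/(2*(¼)) = V/5 - 4/½ = V/5 - 4*2 = V/5 - 8 = -8 + V/5)
z = -25/4 (z = -6 + 1/(-4) = -6 - ¼ = -25/4 ≈ -6.2500)
H(k) = 0 (H(k) = (-1 + 1)² = 0² = 0)
(H(z)*9)*(-137) = (0*9)*(-137) = 0*(-137) = 0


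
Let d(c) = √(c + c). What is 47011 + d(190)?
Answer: 47011 + 2*√95 ≈ 47031.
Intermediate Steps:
d(c) = √2*√c (d(c) = √(2*c) = √2*√c)
47011 + d(190) = 47011 + √2*√190 = 47011 + 2*√95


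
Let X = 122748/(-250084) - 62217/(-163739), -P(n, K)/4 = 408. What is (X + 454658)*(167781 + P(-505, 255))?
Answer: 773322261847546529034/10237126019 ≈ 7.5541e+10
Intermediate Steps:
P(n, K) = -1632 (P(n, K) = -4*408 = -1632)
X = -1134789636/10237126019 (X = 122748*(-1/250084) - 62217*(-1/163739) = -30687/62521 + 62217/163739 = -1134789636/10237126019 ≈ -0.11085)
(X + 454658)*(167781 + P(-505, 255)) = (-1134789636/10237126019 + 454658)*(167781 - 1632) = (4654390106756866/10237126019)*166149 = 773322261847546529034/10237126019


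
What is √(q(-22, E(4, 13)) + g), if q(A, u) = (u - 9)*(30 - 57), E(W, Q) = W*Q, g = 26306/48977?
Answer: I*√2783656331207/48977 ≈ 34.066*I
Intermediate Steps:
g = 26306/48977 (g = 26306*(1/48977) = 26306/48977 ≈ 0.53711)
E(W, Q) = Q*W
q(A, u) = 243 - 27*u (q(A, u) = (-9 + u)*(-27) = 243 - 27*u)
√(q(-22, E(4, 13)) + g) = √((243 - 351*4) + 26306/48977) = √((243 - 27*52) + 26306/48977) = √((243 - 1404) + 26306/48977) = √(-1161 + 26306/48977) = √(-56835991/48977) = I*√2783656331207/48977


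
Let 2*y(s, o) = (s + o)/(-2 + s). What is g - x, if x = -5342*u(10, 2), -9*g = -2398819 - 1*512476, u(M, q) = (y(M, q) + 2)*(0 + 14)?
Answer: 4762298/9 ≈ 5.2914e+5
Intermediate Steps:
y(s, o) = (o + s)/(2*(-2 + s)) (y(s, o) = ((s + o)/(-2 + s))/2 = ((o + s)/(-2 + s))/2 = (o + s)/(2*(-2 + s)))
u(M, q) = 28 + 7*(M + q)/(-2 + M) (u(M, q) = ((q + M)/(2*(-2 + M)) + 2)*(0 + 14) = ((M + q)/(2*(-2 + M)) + 2)*14 = (2 + (M + q)/(2*(-2 + M)))*14 = 28 + 7*(M + q)/(-2 + M))
g = 2911295/9 (g = -(-2398819 - 1*512476)/9 = -(-2398819 - 512476)/9 = -⅑*(-2911295) = 2911295/9 ≈ 3.2348e+5)
x = -205667 (x = -37394*(-8 + 2 + 5*10)/(-2 + 10) = -37394*(-8 + 2 + 50)/8 = -37394*44/8 = -5342*77/2 = -205667)
g - x = 2911295/9 - 1*(-205667) = 2911295/9 + 205667 = 4762298/9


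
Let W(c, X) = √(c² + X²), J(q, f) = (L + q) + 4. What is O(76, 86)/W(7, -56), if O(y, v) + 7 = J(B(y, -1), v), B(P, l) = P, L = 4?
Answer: 11*√65/65 ≈ 1.3644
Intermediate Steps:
J(q, f) = 8 + q (J(q, f) = (4 + q) + 4 = 8 + q)
O(y, v) = 1 + y (O(y, v) = -7 + (8 + y) = 1 + y)
W(c, X) = √(X² + c²)
O(76, 86)/W(7, -56) = (1 + 76)/(√((-56)² + 7²)) = 77/(√(3136 + 49)) = 77/(√3185) = 77/((7*√65)) = 77*(√65/455) = 11*√65/65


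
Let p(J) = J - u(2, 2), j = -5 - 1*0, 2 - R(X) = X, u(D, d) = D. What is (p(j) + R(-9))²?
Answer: 16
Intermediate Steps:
R(X) = 2 - X
j = -5 (j = -5 + 0 = -5)
p(J) = -2 + J (p(J) = J - 1*2 = J - 2 = -2 + J)
(p(j) + R(-9))² = ((-2 - 5) + (2 - 1*(-9)))² = (-7 + (2 + 9))² = (-7 + 11)² = 4² = 16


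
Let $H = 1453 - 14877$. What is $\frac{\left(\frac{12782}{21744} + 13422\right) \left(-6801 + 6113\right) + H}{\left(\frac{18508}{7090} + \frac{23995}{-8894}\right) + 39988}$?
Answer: $- \frac{396267417286271180}{1713411017083719} \approx -231.27$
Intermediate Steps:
$H = -13424$
$\frac{\left(\frac{12782}{21744} + 13422\right) \left(-6801 + 6113\right) + H}{\left(\frac{18508}{7090} + \frac{23995}{-8894}\right) + 39988} = \frac{\left(\frac{12782}{21744} + 13422\right) \left(-6801 + 6113\right) - 13424}{\left(\frac{18508}{7090} + \frac{23995}{-8894}\right) + 39988} = \frac{\left(12782 \cdot \frac{1}{21744} + 13422\right) \left(-688\right) - 13424}{\left(18508 \cdot \frac{1}{7090} + 23995 \left(- \frac{1}{8894}\right)\right) + 39988} = \frac{\left(\frac{6391}{10872} + 13422\right) \left(-688\right) - 13424}{\left(\frac{9254}{3545} - \frac{23995}{8894}\right) + 39988} = \frac{\frac{145930375}{10872} \left(-688\right) - 13424}{- \frac{2757199}{31529230} + 39988} = \frac{- \frac{12550012250}{1359} - 13424}{\frac{1260788092041}{31529230}} = \left(- \frac{12568255466}{1359}\right) \frac{31529230}{1260788092041} = - \frac{396267417286271180}{1713411017083719}$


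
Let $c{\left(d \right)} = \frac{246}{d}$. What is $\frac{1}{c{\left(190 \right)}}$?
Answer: $\frac{95}{123} \approx 0.77236$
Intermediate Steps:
$\frac{1}{c{\left(190 \right)}} = \frac{1}{246 \cdot \frac{1}{190}} = \frac{1}{\frac{123}{95}} = \frac{95}{123}$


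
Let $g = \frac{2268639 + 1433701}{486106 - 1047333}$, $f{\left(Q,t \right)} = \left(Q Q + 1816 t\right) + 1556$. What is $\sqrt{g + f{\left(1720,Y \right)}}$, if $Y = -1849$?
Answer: $\frac{4 i \sqrt{7831765546592637}}{561227} \approx 630.74 i$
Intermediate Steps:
$f{\left(Q,t \right)} = 1556 + Q^{2} + 1816 t$ ($f{\left(Q,t \right)} = \left(Q^{2} + 1816 t\right) + 1556 = 1556 + Q^{2} + 1816 t$)
$g = - \frac{3702340}{561227}$ ($g = \frac{3702340}{-561227} = 3702340 \left(- \frac{1}{561227}\right) = - \frac{3702340}{561227} \approx -6.5969$)
$\sqrt{g + f{\left(1720,Y \right)}} = \sqrt{- \frac{3702340}{561227} + \left(1556 + 1720^{2} + 1816 \left(-1849\right)\right)} = \sqrt{- \frac{3702340}{561227} + \left(1556 + 2958400 - 3357784\right)} = \sqrt{- \frac{3702340}{561227} - 397828} = \sqrt{- \frac{223275517296}{561227}} = \frac{4 i \sqrt{7831765546592637}}{561227}$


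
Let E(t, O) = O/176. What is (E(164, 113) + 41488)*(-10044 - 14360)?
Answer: -44549508101/44 ≈ -1.0125e+9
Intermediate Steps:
E(t, O) = O/176 (E(t, O) = O*(1/176) = O/176)
(E(164, 113) + 41488)*(-10044 - 14360) = ((1/176)*113 + 41488)*(-10044 - 14360) = (113/176 + 41488)*(-24404) = (7302001/176)*(-24404) = -44549508101/44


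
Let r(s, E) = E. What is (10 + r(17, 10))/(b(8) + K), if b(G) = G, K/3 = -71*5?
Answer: -20/1057 ≈ -0.018921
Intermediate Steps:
K = -1065 (K = 3*(-71*5) = 3*(-355) = -1065)
(10 + r(17, 10))/(b(8) + K) = (10 + 10)/(8 - 1065) = 20/(-1057) = 20*(-1/1057) = -20/1057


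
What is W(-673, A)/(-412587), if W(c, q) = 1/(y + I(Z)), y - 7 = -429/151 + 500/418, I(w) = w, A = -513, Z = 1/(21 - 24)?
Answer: -31559/65387750463 ≈ -4.8264e-7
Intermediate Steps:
Z = -⅓ (Z = 1/(-3) = -⅓ ≈ -0.33333)
y = 169002/31559 (y = 7 + (-429/151 + 500/418) = 7 + (-429*1/151 + 500*(1/418)) = 7 + (-429/151 + 250/209) = 7 - 51911/31559 = 169002/31559 ≈ 5.3551)
W(c, q) = 94677/475447 (W(c, q) = 1/(169002/31559 - ⅓) = 1/(475447/94677) = 94677/475447)
W(-673, A)/(-412587) = (94677/475447)/(-412587) = (94677/475447)*(-1/412587) = -31559/65387750463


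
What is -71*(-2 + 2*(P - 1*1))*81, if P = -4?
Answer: 69012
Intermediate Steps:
-71*(-2 + 2*(P - 1*1))*81 = -71*(-2 + 2*(-4 - 1*1))*81 = -71*(-2 + 2*(-4 - 1))*81 = -71*(-2 + 2*(-5))*81 = -71*(-2 - 10)*81 = -71*(-12)*81 = 852*81 = 69012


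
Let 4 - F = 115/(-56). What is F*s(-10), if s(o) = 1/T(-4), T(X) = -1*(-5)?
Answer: 339/280 ≈ 1.2107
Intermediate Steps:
F = 339/56 (F = 4 - 115/(-56) = 4 - 115*(-1)/56 = 4 - 1*(-115/56) = 4 + 115/56 = 339/56 ≈ 6.0536)
T(X) = 5
s(o) = 1/5
F*s(-10) = (339/56)*(1/5) = 339/280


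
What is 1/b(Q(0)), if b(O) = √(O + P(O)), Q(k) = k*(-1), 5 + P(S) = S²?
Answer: -I*√5/5 ≈ -0.44721*I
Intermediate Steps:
P(S) = -5 + S²
Q(k) = -k
b(O) = √(-5 + O + O²) (b(O) = √(O + (-5 + O²)) = √(-5 + O + O²))
1/b(Q(0)) = 1/(√(-5 - 1*0 + (-1*0)²)) = 1/(√(-5 + 0 + 0²)) = 1/(√(-5 + 0 + 0)) = 1/(√(-5)) = 1/(I*√5) = -I*√5/5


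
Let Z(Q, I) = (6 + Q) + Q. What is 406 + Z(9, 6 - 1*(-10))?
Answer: 430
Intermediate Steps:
Z(Q, I) = 6 + 2*Q
406 + Z(9, 6 - 1*(-10)) = 406 + (6 + 2*9) = 406 + (6 + 18) = 406 + 24 = 430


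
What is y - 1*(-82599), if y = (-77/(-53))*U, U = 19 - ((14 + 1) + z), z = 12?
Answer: 4377131/53 ≈ 82587.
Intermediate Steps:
U = -8 (U = 19 - ((14 + 1) + 12) = 19 - (15 + 12) = 19 - 1*27 = 19 - 27 = -8)
y = -616/53 (y = -77/(-53)*(-8) = -77*(-1/53)*(-8) = (77/53)*(-8) = -616/53 ≈ -11.623)
y - 1*(-82599) = -616/53 - 1*(-82599) = -616/53 + 82599 = 4377131/53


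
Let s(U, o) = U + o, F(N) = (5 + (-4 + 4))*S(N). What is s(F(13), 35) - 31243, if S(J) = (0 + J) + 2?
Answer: -31133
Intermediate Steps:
S(J) = 2 + J (S(J) = J + 2 = 2 + J)
F(N) = 10 + 5*N (F(N) = (5 + (-4 + 4))*(2 + N) = (5 + 0)*(2 + N) = 5*(2 + N) = 10 + 5*N)
s(F(13), 35) - 31243 = ((10 + 5*13) + 35) - 31243 = ((10 + 65) + 35) - 31243 = (75 + 35) - 31243 = 110 - 31243 = -31133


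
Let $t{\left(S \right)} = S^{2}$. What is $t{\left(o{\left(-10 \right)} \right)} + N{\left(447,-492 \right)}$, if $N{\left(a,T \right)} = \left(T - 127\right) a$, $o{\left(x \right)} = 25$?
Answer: $-276068$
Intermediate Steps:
$N{\left(a,T \right)} = a \left(-127 + T\right)$ ($N{\left(a,T \right)} = \left(-127 + T\right) a = a \left(-127 + T\right)$)
$t{\left(o{\left(-10 \right)} \right)} + N{\left(447,-492 \right)} = 25^{2} + 447 \left(-127 - 492\right) = 625 + 447 \left(-619\right) = 625 - 276693 = -276068$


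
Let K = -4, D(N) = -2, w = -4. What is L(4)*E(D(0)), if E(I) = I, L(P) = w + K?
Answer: 16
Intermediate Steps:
L(P) = -8 (L(P) = -4 - 4 = -8)
L(4)*E(D(0)) = -8*(-2) = 16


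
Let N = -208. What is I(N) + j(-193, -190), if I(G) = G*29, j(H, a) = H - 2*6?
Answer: -6237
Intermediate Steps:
j(H, a) = -12 + H (j(H, a) = H - 12 = -12 + H)
I(G) = 29*G
I(N) + j(-193, -190) = 29*(-208) + (-12 - 193) = -6032 - 205 = -6237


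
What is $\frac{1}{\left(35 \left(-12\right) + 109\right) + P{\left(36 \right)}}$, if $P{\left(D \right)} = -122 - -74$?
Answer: $- \frac{1}{359} \approx -0.0027855$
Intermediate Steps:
$P{\left(D \right)} = -48$ ($P{\left(D \right)} = -122 + 74 = -48$)
$\frac{1}{\left(35 \left(-12\right) + 109\right) + P{\left(36 \right)}} = \frac{1}{\left(35 \left(-12\right) + 109\right) - 48} = \frac{1}{\left(-420 + 109\right) - 48} = \frac{1}{-311 - 48} = \frac{1}{-359} = - \frac{1}{359}$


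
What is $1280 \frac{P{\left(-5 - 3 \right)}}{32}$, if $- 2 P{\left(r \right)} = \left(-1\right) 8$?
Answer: $160$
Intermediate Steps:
$P{\left(r \right)} = 4$ ($P{\left(r \right)} = - \frac{\left(-1\right) 8}{2} = \left(- \frac{1}{2}\right) \left(-8\right) = 4$)
$1280 \frac{P{\left(-5 - 3 \right)}}{32} = 1280 \cdot \frac{4}{32} = 1280 \cdot 4 \cdot \frac{1}{32} = 1280 \cdot \frac{1}{8} = 160$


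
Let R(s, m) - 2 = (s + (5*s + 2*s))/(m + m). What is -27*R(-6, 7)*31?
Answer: 8370/7 ≈ 1195.7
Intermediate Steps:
R(s, m) = 2 + 4*s/m (R(s, m) = 2 + (s + (5*s + 2*s))/(m + m) = 2 + (s + 7*s)/((2*m)) = 2 + (8*s)*(1/(2*m)) = 2 + 4*s/m)
-27*R(-6, 7)*31 = -27*(2 + 4*(-6)/7)*31 = -27*(2 + 4*(-6)*(⅐))*31 = -27*(2 - 24/7)*31 = -27*(-10/7)*31 = (270/7)*31 = 8370/7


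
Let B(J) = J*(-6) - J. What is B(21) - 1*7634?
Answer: -7781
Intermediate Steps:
B(J) = -7*J (B(J) = -6*J - J = -7*J)
B(21) - 1*7634 = -7*21 - 1*7634 = -147 - 7634 = -7781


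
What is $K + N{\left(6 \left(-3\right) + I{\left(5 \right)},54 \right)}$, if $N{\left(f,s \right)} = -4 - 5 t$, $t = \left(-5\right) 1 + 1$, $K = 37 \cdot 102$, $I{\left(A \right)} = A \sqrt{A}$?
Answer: $3790$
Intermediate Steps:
$I{\left(A \right)} = A^{\frac{3}{2}}$
$K = 3774$
$t = -4$ ($t = -5 + 1 = -4$)
$N{\left(f,s \right)} = 16$ ($N{\left(f,s \right)} = -4 - -20 = -4 + 20 = 16$)
$K + N{\left(6 \left(-3\right) + I{\left(5 \right)},54 \right)} = 3774 + 16 = 3790$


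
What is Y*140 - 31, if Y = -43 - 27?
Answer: -9831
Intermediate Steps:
Y = -70
Y*140 - 31 = -70*140 - 31 = -9800 - 31 = -9831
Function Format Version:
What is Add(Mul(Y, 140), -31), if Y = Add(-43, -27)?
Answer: -9831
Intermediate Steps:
Y = -70
Add(Mul(Y, 140), -31) = Add(Mul(-70, 140), -31) = Add(-9800, -31) = -9831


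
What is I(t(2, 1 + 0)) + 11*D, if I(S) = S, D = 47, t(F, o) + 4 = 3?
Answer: 516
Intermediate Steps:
t(F, o) = -1 (t(F, o) = -4 + 3 = -1)
I(t(2, 1 + 0)) + 11*D = -1 + 11*47 = -1 + 517 = 516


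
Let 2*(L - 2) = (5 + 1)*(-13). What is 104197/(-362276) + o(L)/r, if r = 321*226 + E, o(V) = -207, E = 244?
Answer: -3829745381/13185035020 ≈ -0.29046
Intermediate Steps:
L = -37 (L = 2 + ((5 + 1)*(-13))/2 = 2 + (6*(-13))/2 = 2 + (½)*(-78) = 2 - 39 = -37)
r = 72790 (r = 321*226 + 244 = 72546 + 244 = 72790)
104197/(-362276) + o(L)/r = 104197/(-362276) - 207/72790 = 104197*(-1/362276) - 207*1/72790 = -104197/362276 - 207/72790 = -3829745381/13185035020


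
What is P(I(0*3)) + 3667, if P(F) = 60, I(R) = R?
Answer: 3727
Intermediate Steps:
P(I(0*3)) + 3667 = 60 + 3667 = 3727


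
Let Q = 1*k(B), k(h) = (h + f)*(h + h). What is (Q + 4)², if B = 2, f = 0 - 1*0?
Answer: 144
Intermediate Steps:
f = 0 (f = 0 + 0 = 0)
k(h) = 2*h² (k(h) = (h + 0)*(h + h) = h*(2*h) = 2*h²)
Q = 8 (Q = 1*(2*2²) = 1*(2*4) = 1*8 = 8)
(Q + 4)² = (8 + 4)² = 12² = 144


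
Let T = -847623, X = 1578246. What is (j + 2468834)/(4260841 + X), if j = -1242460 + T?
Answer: 378751/5839087 ≈ 0.064865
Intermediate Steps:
j = -2090083 (j = -1242460 - 847623 = -2090083)
(j + 2468834)/(4260841 + X) = (-2090083 + 2468834)/(4260841 + 1578246) = 378751/5839087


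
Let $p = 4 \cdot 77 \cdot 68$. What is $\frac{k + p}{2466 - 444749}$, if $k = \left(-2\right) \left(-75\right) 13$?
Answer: $- \frac{22894}{442283} \approx -0.051763$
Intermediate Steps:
$p = 20944$ ($p = 308 \cdot 68 = 20944$)
$k = 1950$ ($k = 150 \cdot 13 = 1950$)
$\frac{k + p}{2466 - 444749} = \frac{1950 + 20944}{2466 - 444749} = \frac{22894}{-442283} = 22894 \left(- \frac{1}{442283}\right) = - \frac{22894}{442283}$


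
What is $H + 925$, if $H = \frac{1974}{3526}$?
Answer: $\frac{1631762}{1763} \approx 925.56$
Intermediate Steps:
$H = \frac{987}{1763}$ ($H = 1974 \cdot \frac{1}{3526} = \frac{987}{1763} \approx 0.55984$)
$H + 925 = \frac{987}{1763} + 925 = \frac{1631762}{1763}$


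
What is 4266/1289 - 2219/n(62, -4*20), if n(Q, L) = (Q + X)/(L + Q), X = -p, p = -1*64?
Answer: 412879/1289 ≈ 320.31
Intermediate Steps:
p = -64
X = 64 (X = -1*(-64) = 64)
n(Q, L) = (64 + Q)/(L + Q) (n(Q, L) = (Q + 64)/(L + Q) = (64 + Q)/(L + Q))
4266/1289 - 2219/n(62, -4*20) = 4266/1289 - 2219*(-4*20 + 62)/(64 + 62) = 4266*(1/1289) - 2219/(126/(-80 + 62)) = 4266/1289 - 2219/(126/(-18)) = 4266/1289 - 2219/((-1/18*126)) = 4266/1289 - 2219/(-7) = 4266/1289 - 2219*(-⅐) = 4266/1289 + 317 = 412879/1289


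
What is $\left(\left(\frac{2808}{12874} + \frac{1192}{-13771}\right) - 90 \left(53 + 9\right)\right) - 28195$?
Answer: $- \frac{2993936972845}{88643927} \approx -33775.0$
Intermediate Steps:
$\left(\left(\frac{2808}{12874} + \frac{1192}{-13771}\right) - 90 \left(53 + 9\right)\right) - 28195 = \left(\left(2808 \cdot \frac{1}{12874} + 1192 \left(- \frac{1}{13771}\right)\right) - 5580\right) - 28195 = \left(\left(\frac{1404}{6437} - \frac{1192}{13771}\right) - 5580\right) - 28195 = \left(\frac{11661580}{88643927} - 5580\right) - 28195 = - \frac{494621451080}{88643927} - 28195 = - \frac{2993936972845}{88643927}$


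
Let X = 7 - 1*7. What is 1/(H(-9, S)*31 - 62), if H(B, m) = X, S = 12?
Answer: -1/62 ≈ -0.016129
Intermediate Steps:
X = 0 (X = 7 - 7 = 0)
H(B, m) = 0
1/(H(-9, S)*31 - 62) = 1/(0*31 - 62) = 1/(0 - 62) = 1/(-62) = -1/62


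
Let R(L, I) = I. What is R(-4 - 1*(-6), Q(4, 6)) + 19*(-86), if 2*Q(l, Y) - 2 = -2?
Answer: -1634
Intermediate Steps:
Q(l, Y) = 0 (Q(l, Y) = 1 + (1/2)*(-2) = 1 - 1 = 0)
R(-4 - 1*(-6), Q(4, 6)) + 19*(-86) = 0 + 19*(-86) = 0 - 1634 = -1634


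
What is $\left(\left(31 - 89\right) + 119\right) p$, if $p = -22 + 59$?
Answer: $2257$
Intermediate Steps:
$p = 37$
$\left(\left(31 - 89\right) + 119\right) p = \left(\left(31 - 89\right) + 119\right) 37 = \left(-58 + 119\right) 37 = 61 \cdot 37 = 2257$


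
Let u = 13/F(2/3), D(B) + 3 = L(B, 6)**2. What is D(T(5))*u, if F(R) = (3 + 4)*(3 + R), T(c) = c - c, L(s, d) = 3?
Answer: 234/77 ≈ 3.0390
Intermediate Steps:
T(c) = 0
F(R) = 21 + 7*R (F(R) = 7*(3 + R) = 21 + 7*R)
D(B) = 6 (D(B) = -3 + 3**2 = -3 + 9 = 6)
u = 39/77 (u = 13/(21 + 7*(2/3)) = 13/(21 + 14/3) = 13/(77/3) = 13*(3/77) = 39/77 ≈ 0.50649)
D(T(5))*u = 6*(39/77) = 234/77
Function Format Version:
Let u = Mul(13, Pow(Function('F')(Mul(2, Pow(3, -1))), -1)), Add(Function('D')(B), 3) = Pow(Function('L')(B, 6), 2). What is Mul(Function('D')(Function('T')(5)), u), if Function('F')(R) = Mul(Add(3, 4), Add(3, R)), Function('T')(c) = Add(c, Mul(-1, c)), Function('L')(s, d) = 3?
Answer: Rational(234, 77) ≈ 3.0390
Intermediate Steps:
Function('T')(c) = 0
Function('F')(R) = Add(21, Mul(7, R)) (Function('F')(R) = Mul(7, Add(3, R)) = Add(21, Mul(7, R)))
Function('D')(B) = 6 (Function('D')(B) = Add(-3, Pow(3, 2)) = Add(-3, 9) = 6)
u = Rational(39, 77) (u = Mul(13, Pow(Add(21, Mul(7, Mul(2, Pow(3, -1)))), -1)) = Mul(13, Pow(Add(21, Mul(7, Mul(2, Rational(1, 3)))), -1)) = Mul(13, Pow(Add(21, Mul(7, Rational(2, 3))), -1)) = Mul(13, Pow(Add(21, Rational(14, 3)), -1)) = Mul(13, Pow(Rational(77, 3), -1)) = Mul(13, Rational(3, 77)) = Rational(39, 77) ≈ 0.50649)
Mul(Function('D')(Function('T')(5)), u) = Mul(6, Rational(39, 77)) = Rational(234, 77)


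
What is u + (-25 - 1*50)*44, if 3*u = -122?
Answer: -10022/3 ≈ -3340.7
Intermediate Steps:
u = -122/3 (u = (⅓)*(-122) = -122/3 ≈ -40.667)
u + (-25 - 1*50)*44 = -122/3 + (-25 - 1*50)*44 = -122/3 + (-25 - 50)*44 = -122/3 - 75*44 = -122/3 - 3300 = -10022/3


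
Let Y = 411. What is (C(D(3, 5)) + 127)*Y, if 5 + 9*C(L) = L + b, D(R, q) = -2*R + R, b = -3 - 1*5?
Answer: 154399/3 ≈ 51466.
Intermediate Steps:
b = -8 (b = -3 - 5 = -8)
D(R, q) = -R
C(L) = -13/9 + L/9 (C(L) = -5/9 + (L - 8)/9 = -5/9 + (-8 + L)/9 = -5/9 + (-8/9 + L/9) = -13/9 + L/9)
(C(D(3, 5)) + 127)*Y = ((-13/9 + (-1*3)/9) + 127)*411 = ((-13/9 + (⅑)*(-3)) + 127)*411 = ((-13/9 - ⅓) + 127)*411 = (-16/9 + 127)*411 = (1127/9)*411 = 154399/3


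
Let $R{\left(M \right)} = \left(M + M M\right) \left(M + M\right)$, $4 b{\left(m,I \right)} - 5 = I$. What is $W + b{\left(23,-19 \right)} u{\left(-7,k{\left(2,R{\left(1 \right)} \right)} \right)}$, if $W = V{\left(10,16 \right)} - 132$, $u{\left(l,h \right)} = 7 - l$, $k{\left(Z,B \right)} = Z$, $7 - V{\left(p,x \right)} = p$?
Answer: $-184$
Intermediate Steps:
$b{\left(m,I \right)} = \frac{5}{4} + \frac{I}{4}$
$V{\left(p,x \right)} = 7 - p$
$R{\left(M \right)} = 2 M \left(M + M^{2}\right)$ ($R{\left(M \right)} = \left(M + M^{2}\right) 2 M = 2 M \left(M + M^{2}\right)$)
$W = -135$ ($W = \left(7 - 10\right) - 132 = -3 - 132 = -135$)
$W + b{\left(23,-19 \right)} u{\left(-7,k{\left(2,R{\left(1 \right)} \right)} \right)} = -135 + \left(\frac{5}{4} + \frac{1}{4} \left(-19\right)\right) \left(7 - -7\right) = -135 + \left(\frac{5}{4} - \frac{19}{4}\right) \left(7 + 7\right) = -135 - 49 = -184$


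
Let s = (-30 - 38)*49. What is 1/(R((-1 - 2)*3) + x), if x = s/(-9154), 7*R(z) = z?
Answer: -32039/29531 ≈ -1.0849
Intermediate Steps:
s = -3332 (s = -68*49 = -3332)
R(z) = z/7
x = 1666/4577 (x = -3332/(-9154) = -3332*(-1/9154) = 1666/4577 ≈ 0.36399)
1/(R((-1 - 2)*3) + x) = 1/(((-1 - 2)*3)/7 + 1666/4577) = 1/((-3*3)/7 + 1666/4577) = 1/((1/7)*(-9) + 1666/4577) = 1/(-9/7 + 1666/4577) = 1/(-29531/32039) = -32039/29531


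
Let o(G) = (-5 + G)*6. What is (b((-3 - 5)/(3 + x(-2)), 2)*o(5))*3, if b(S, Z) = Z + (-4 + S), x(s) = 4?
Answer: 0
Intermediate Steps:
o(G) = -30 + 6*G
b(S, Z) = -4 + S + Z
(b((-3 - 5)/(3 + x(-2)), 2)*o(5))*3 = ((-4 + (-3 - 5)/(3 + 4) + 2)*(-30 + 6*5))*3 = ((-4 - 8/7 + 2)*(-30 + 30))*3 = ((-4 - 8*⅐ + 2)*0)*3 = ((-4 - 8/7 + 2)*0)*3 = -22/7*0*3 = 0*3 = 0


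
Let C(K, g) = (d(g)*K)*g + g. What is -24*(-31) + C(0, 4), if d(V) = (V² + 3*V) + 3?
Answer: 748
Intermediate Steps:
d(V) = 3 + V² + 3*V
C(K, g) = g + K*g*(3 + g² + 3*g) (C(K, g) = ((3 + g² + 3*g)*K)*g + g = (K*(3 + g² + 3*g))*g + g = K*g*(3 + g² + 3*g) + g = g + K*g*(3 + g² + 3*g))
-24*(-31) + C(0, 4) = -24*(-31) + 4*(1 + 0*(3 + 4² + 3*4)) = 744 + 4*(1 + 0*(3 + 16 + 12)) = 744 + 4*(1 + 0*31) = 744 + 4*(1 + 0) = 744 + 4*1 = 744 + 4 = 748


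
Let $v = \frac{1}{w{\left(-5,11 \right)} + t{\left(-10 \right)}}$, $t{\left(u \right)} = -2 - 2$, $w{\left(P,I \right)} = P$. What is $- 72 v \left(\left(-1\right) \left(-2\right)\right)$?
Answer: $16$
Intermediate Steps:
$t{\left(u \right)} = -4$ ($t{\left(u \right)} = -2 - 2 = -4$)
$v = - \frac{1}{9}$ ($v = \frac{1}{-5 - 4} = \frac{1}{-9} = - \frac{1}{9} \approx -0.11111$)
$- 72 v \left(\left(-1\right) \left(-2\right)\right) = \left(-72\right) \left(- \frac{1}{9}\right) \left(\left(-1\right) \left(-2\right)\right) = 8 \cdot 2 = 16$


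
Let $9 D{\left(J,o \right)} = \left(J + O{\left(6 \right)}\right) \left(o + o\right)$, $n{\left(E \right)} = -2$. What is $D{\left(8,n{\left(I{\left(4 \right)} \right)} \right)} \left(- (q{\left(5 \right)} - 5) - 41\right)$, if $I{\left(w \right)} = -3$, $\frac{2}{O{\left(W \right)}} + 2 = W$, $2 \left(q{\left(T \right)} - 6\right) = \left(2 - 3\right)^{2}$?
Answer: $\frac{1445}{9} \approx 160.56$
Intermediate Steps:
$q{\left(T \right)} = \frac{13}{2}$ ($q{\left(T \right)} = 6 + \frac{\left(2 - 3\right)^{2}}{2} = 6 + \frac{\left(-1\right)^{2}}{2} = 6 + \frac{1}{2} \cdot 1 = 6 + \frac{1}{2} = \frac{13}{2}$)
$O{\left(W \right)} = \frac{2}{-2 + W}$
$D{\left(J,o \right)} = \frac{2 o \left(\frac{1}{2} + J\right)}{9}$ ($D{\left(J,o \right)} = \frac{\left(J + \frac{2}{-2 + 6}\right) \left(o + o\right)}{9} = \frac{\left(J + \frac{2}{4}\right) 2 o}{9} = \frac{\left(J + 2 \cdot \frac{1}{4}\right) 2 o}{9} = \frac{\left(J + \frac{1}{2}\right) 2 o}{9} = \frac{\left(\frac{1}{2} + J\right) 2 o}{9} = \frac{2 o \left(\frac{1}{2} + J\right)}{9}$)
$D{\left(8,n{\left(I{\left(4 \right)} \right)} \right)} \left(- (q{\left(5 \right)} - 5) - 41\right) = \frac{1}{9} \left(-2\right) \left(1 + 2 \cdot 8\right) \left(- (\frac{13}{2} - 5) - 41\right) = \frac{1}{9} \left(-2\right) \left(1 + 16\right) \left(\left(-1\right) \frac{3}{2} - 41\right) = \frac{1}{9} \left(-2\right) 17 \left(- \frac{3}{2} - 41\right) = \left(- \frac{34}{9}\right) \left(- \frac{85}{2}\right) = \frac{1445}{9}$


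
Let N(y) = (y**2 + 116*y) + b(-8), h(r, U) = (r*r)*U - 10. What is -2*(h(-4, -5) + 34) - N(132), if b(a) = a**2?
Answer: -32688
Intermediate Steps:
h(r, U) = -10 + U*r**2 (h(r, U) = r**2*U - 10 = U*r**2 - 10 = -10 + U*r**2)
N(y) = 64 + y**2 + 116*y (N(y) = (y**2 + 116*y) + (-8)**2 = (y**2 + 116*y) + 64 = 64 + y**2 + 116*y)
-2*(h(-4, -5) + 34) - N(132) = -2*((-10 - 5*(-4)**2) + 34) - (64 + 132**2 + 116*132) = -2*((-10 - 5*16) + 34) - (64 + 17424 + 15312) = -2*((-10 - 80) + 34) - 1*32800 = -2*(-90 + 34) - 32800 = -2*(-56) - 32800 = 112 - 32800 = -32688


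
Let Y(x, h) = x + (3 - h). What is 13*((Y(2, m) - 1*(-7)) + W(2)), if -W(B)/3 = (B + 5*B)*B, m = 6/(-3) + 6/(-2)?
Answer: -715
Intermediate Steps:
m = -5 (m = 6*(-⅓) + 6*(-½) = -2 - 3 = -5)
Y(x, h) = 3 + x - h
W(B) = -18*B² (W(B) = -3*(B + 5*B)*B = -3*6*B*B = -18*B²)
13*((Y(2, m) - 1*(-7)) + W(2)) = 13*(((3 + 2 - 1*(-5)) - 1*(-7)) - 18*2²) = 13*(((3 + 2 + 5) + 7) - 18*4) = 13*((10 + 7) - 72) = 13*(17 - 72) = 13*(-55) = -715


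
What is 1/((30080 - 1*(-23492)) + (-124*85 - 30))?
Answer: 1/43002 ≈ 2.3255e-5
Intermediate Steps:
1/((30080 - 1*(-23492)) + (-124*85 - 30)) = 1/((30080 + 23492) + (-10540 - 30)) = 1/(53572 - 10570) = 1/43002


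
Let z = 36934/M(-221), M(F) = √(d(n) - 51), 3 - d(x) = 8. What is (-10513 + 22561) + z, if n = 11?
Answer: 12048 - 18467*I*√14/14 ≈ 12048.0 - 4935.5*I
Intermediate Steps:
d(x) = -5 (d(x) = 3 - 1*8 = 3 - 8 = -5)
M(F) = 2*I*√14 (M(F) = √(-5 - 51) = √(-56) = 2*I*√14)
z = -18467*I*√14/14 (z = 36934/((2*I*√14)) = 36934*(-I*√14/28) = -18467*I*√14/14 ≈ -4935.5*I)
(-10513 + 22561) + z = (-10513 + 22561) - 18467*I*√14/14 = 12048 - 18467*I*√14/14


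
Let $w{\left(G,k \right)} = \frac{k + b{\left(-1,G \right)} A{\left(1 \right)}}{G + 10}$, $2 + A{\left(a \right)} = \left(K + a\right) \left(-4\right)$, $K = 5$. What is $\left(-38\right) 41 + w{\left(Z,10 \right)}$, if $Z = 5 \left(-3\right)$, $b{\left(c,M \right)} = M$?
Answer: $-1638$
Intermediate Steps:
$A{\left(a \right)} = -22 - 4 a$ ($A{\left(a \right)} = -2 + \left(5 + a\right) \left(-4\right) = -2 - \left(20 + 4 a\right) = -22 - 4 a$)
$Z = -15$
$w{\left(G,k \right)} = \frac{k - 26 G}{10 + G}$ ($w{\left(G,k \right)} = \frac{k + G \left(-22 - 4\right)}{G + 10} = \frac{k + G \left(-22 - 4\right)}{10 + G} = \frac{k + G \left(-26\right)}{10 + G} = \frac{k - 26 G}{10 + G}$)
$\left(-38\right) 41 + w{\left(Z,10 \right)} = \left(-38\right) 41 + \frac{10 - -390}{10 - 15} = -1558 + \frac{10 + 390}{-5} = -1558 - 80 = -1638$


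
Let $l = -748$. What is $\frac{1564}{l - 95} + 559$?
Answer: $\frac{469673}{843} \approx 557.14$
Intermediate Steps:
$\frac{1564}{l - 95} + 559 = \frac{1564}{-748 - 95} + 559 = \frac{1564}{-843} + 559 = 1564 \left(- \frac{1}{843}\right) + 559 = - \frac{1564}{843} + 559 = \frac{469673}{843}$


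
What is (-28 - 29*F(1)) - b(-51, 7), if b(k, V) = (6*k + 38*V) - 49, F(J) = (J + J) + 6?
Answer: -171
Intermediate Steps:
F(J) = 6 + 2*J (F(J) = 2*J + 6 = 6 + 2*J)
b(k, V) = -49 + 6*k + 38*V
(-28 - 29*F(1)) - b(-51, 7) = (-28 - 29*(6 + 2*1)) - (-49 + 6*(-51) + 38*7) = (-28 - 29*(6 + 2)) - (-49 - 306 + 266) = (-28 - 29*8) - 1*(-89) = (-28 - 232) + 89 = -260 + 89 = -171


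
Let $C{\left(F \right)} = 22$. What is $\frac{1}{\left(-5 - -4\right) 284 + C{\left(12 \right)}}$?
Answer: $- \frac{1}{262} \approx -0.0038168$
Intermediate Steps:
$\frac{1}{\left(-5 - -4\right) 284 + C{\left(12 \right)}} = \frac{1}{\left(-5 - -4\right) 284 + 22} = \frac{1}{\left(-5 + 4\right) 284 + 22} = \frac{1}{\left(-1\right) 284 + 22} = \frac{1}{-284 + 22} = \frac{1}{-262} = - \frac{1}{262}$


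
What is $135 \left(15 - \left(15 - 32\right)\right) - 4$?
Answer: $4316$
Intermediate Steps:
$135 \left(15 - \left(15 - 32\right)\right) - 4 = 135 \left(15 - -17\right) - 4 = 135 \left(15 + 17\right) - 4 = 135 \cdot 32 - 4 = 4320 - 4 = 4316$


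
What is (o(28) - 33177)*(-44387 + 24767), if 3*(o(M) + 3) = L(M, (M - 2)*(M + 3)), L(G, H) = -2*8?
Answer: 651096240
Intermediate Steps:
L(G, H) = -16
o(M) = -25/3 (o(M) = -3 + (⅓)*(-16) = -3 - 16/3 = -25/3)
(o(28) - 33177)*(-44387 + 24767) = (-25/3 - 33177)*(-44387 + 24767) = -99556/3*(-19620) = 651096240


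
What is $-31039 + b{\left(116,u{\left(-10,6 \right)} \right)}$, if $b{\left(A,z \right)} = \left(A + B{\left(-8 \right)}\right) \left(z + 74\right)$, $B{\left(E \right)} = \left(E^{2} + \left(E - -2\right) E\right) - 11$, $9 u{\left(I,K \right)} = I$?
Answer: $- \frac{136999}{9} \approx -15222.0$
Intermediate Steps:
$u{\left(I,K \right)} = \frac{I}{9}$
$B{\left(E \right)} = -11 + E^{2} + E \left(2 + E\right)$ ($B{\left(E \right)} = \left(E^{2} + \left(E + 2\right) E\right) - 11 = \left(E^{2} + \left(2 + E\right) E\right) - 11 = \left(E^{2} + E \left(2 + E\right)\right) - 11 = -11 + E^{2} + E \left(2 + E\right)$)
$b{\left(A,z \right)} = \left(74 + z\right) \left(101 + A\right)$ ($b{\left(A,z \right)} = \left(A + \left(-11 + 2 \left(-8\right) + 2 \left(-8\right)^{2}\right)\right) \left(z + 74\right) = \left(A - -101\right) \left(74 + z\right) = \left(A + 101\right) \left(74 + z\right) = \left(101 + A\right) \left(74 + z\right) = \left(74 + z\right) \left(101 + A\right)$)
$-31039 + b{\left(116,u{\left(-10,6 \right)} \right)} = -31039 + \left(7474 + 74 \cdot 116 + 101 \cdot \frac{1}{9} \left(-10\right) + 116 \cdot \frac{1}{9} \left(-10\right)\right) = -31039 + \left(7474 + 8584 + 101 \left(- \frac{10}{9}\right) + 116 \left(- \frac{10}{9}\right)\right) = -31039 + \left(7474 + 8584 - \frac{1010}{9} - \frac{1160}{9}\right) = -31039 + \frac{142352}{9} = - \frac{136999}{9}$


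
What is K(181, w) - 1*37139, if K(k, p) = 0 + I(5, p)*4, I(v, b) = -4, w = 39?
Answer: -37155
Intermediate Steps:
K(k, p) = -16 (K(k, p) = 0 - 4*4 = 0 - 16 = -16)
K(181, w) - 1*37139 = -16 - 1*37139 = -16 - 37139 = -37155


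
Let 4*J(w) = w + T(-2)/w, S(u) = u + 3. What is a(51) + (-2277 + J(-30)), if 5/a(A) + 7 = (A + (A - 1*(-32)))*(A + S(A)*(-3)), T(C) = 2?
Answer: -2039753851/892860 ≈ -2284.5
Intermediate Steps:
S(u) = 3 + u
J(w) = 1/(2*w) + w/4 (J(w) = (w + 2/w)/4 = 1/(2*w) + w/4)
a(A) = 5/(-7 + (-9 - 2*A)*(32 + 2*A)) (a(A) = 5/(-7 + (A + (A - 1*(-32)))*(A + (3 + A)*(-3))) = 5/(-7 + (A + (A + 32))*(A + (-9 - 3*A))) = 5/(-7 + (A + (32 + A))*(-9 - 2*A)) = 5/(-7 + (32 + 2*A)*(-9 - 2*A)) = 5/(-7 + (-9 - 2*A)*(32 + 2*A)))
a(51) + (-2277 + J(-30)) = -5/(295 + 4*51**2 + 82*51) + (-2277 + (1/4)*(2 + (-30)**2)/(-30)) = -5/(295 + 4*2601 + 4182) + (-2277 + (1/4)*(-1/30)*(2 + 900)) = -5/(295 + 10404 + 4182) + (-2277 + (1/4)*(-1/30)*902) = -5/14881 + (-2277 - 451/60) = -5*1/14881 - 137071/60 = -5/14881 - 137071/60 = -2039753851/892860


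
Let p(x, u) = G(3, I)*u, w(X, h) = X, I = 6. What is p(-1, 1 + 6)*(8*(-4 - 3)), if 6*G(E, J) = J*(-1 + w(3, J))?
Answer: -784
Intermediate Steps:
G(E, J) = J/3 (G(E, J) = (J*(-1 + 3))/6 = (J*2)/6 = (2*J)/6 = J/3)
p(x, u) = 2*u (p(x, u) = ((1/3)*6)*u = 2*u)
p(-1, 1 + 6)*(8*(-4 - 3)) = (2*(1 + 6))*(8*(-4 - 3)) = (2*7)*(8*(-7)) = 14*(-56) = -784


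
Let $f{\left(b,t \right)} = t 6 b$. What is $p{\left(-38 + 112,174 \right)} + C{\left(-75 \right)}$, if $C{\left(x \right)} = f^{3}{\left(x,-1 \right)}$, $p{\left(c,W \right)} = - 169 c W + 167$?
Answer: $88949123$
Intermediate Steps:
$f{\left(b,t \right)} = 6 b t$ ($f{\left(b,t \right)} = 6 t b = 6 b t$)
$p{\left(c,W \right)} = 167 - 169 W c$ ($p{\left(c,W \right)} = - 169 W c + 167 = 167 - 169 W c$)
$C{\left(x \right)} = - 216 x^{3}$ ($C{\left(x \right)} = \left(6 x \left(-1\right)\right)^{3} = \left(- 6 x\right)^{3} = - 216 x^{3}$)
$p{\left(-38 + 112,174 \right)} + C{\left(-75 \right)} = \left(167 - 29406 \left(-38 + 112\right)\right) - 216 \left(-75\right)^{3} = \left(167 - 29406 \cdot 74\right) - -91125000 = \left(167 - 2176044\right) + 91125000 = -2175877 + 91125000 = 88949123$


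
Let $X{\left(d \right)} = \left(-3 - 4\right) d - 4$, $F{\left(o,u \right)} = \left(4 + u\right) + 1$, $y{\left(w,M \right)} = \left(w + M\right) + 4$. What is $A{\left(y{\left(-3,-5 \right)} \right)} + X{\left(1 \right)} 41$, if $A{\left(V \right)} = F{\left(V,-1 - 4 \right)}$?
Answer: $-451$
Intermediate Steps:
$y{\left(w,M \right)} = 4 + M + w$ ($y{\left(w,M \right)} = \left(M + w\right) + 4 = 4 + M + w$)
$F{\left(o,u \right)} = 5 + u$
$A{\left(V \right)} = 0$ ($A{\left(V \right)} = 5 - 5 = 0$)
$X{\left(d \right)} = -4 - 7 d$ ($X{\left(d \right)} = - 7 d - 4 = -4 - 7 d$)
$A{\left(y{\left(-3,-5 \right)} \right)} + X{\left(1 \right)} 41 = 0 + \left(-4 - 7\right) 41 = 0 - 451 = -451$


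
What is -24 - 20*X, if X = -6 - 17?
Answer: 436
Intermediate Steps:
X = -23
-24 - 20*X = -24 - 20*(-23) = -24 + 460 = 436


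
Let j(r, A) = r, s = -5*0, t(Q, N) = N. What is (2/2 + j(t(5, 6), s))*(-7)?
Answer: -49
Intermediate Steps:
s = 0
(2/2 + j(t(5, 6), s))*(-7) = (2/2 + 6)*(-7) = (2*(½) + 6)*(-7) = (1 + 6)*(-7) = 7*(-7) = -49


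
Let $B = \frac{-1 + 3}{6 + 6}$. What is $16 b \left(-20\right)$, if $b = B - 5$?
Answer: $\frac{4640}{3} \approx 1546.7$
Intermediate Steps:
$B = \frac{1}{6}$ ($B = \frac{2}{12} = 2 \cdot \frac{1}{12} = \frac{1}{6} \approx 0.16667$)
$b = - \frac{29}{6}$ ($b = \frac{1}{6} - 5 = - \frac{29}{6} \approx -4.8333$)
$16 b \left(-20\right) = 16 \left(- \frac{29}{6}\right) \left(-20\right) = \left(- \frac{232}{3}\right) \left(-20\right) = \frac{4640}{3}$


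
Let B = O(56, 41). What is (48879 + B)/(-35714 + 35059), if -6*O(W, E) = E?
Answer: -293233/3930 ≈ -74.614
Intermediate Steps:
O(W, E) = -E/6
B = -41/6 (B = -1/6*41 = -41/6 ≈ -6.8333)
(48879 + B)/(-35714 + 35059) = (48879 - 41/6)/(-35714 + 35059) = (293233/6)/(-655) = (293233/6)*(-1/655) = -293233/3930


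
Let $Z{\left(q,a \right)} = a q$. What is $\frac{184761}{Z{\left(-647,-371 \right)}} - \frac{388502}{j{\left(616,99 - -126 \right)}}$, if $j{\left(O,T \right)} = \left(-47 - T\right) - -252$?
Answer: $\frac{46629274897}{2400370} \approx 19426.0$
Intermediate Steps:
$j{\left(O,T \right)} = 205 - T$ ($j{\left(O,T \right)} = \left(-47 - T\right) + 252 = 205 - T$)
$\frac{184761}{Z{\left(-647,-371 \right)}} - \frac{388502}{j{\left(616,99 - -126 \right)}} = \frac{184761}{\left(-371\right) \left(-647\right)} - \frac{388502}{205 - \left(99 - -126\right)} = \frac{184761}{240037} - \frac{388502}{205 - \left(99 + 126\right)} = 184761 \cdot \frac{1}{240037} - \frac{388502}{205 - 225} = \frac{184761}{240037} - \frac{388502}{205 - 225} = \frac{184761}{240037} - \frac{388502}{-20} = \frac{184761}{240037} - - \frac{194251}{10} = \frac{184761}{240037} + \frac{194251}{10} = \frac{46629274897}{2400370}$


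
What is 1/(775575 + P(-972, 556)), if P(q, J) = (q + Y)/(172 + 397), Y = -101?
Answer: 569/441301102 ≈ 1.2894e-6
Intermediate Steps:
P(q, J) = -101/569 + q/569 (P(q, J) = (q - 101)/(172 + 397) = (-101 + q)/569 = (-101 + q)*(1/569) = -101/569 + q/569)
1/(775575 + P(-972, 556)) = 1/(775575 + (-101/569 + (1/569)*(-972))) = 1/(775575 + (-101/569 - 972/569)) = 1/(775575 - 1073/569) = 1/(441301102/569) = 569/441301102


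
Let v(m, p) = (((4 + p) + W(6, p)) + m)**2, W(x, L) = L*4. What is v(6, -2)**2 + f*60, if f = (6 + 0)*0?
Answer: 0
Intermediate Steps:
W(x, L) = 4*L
f = 0 (f = 6*0 = 0)
v(m, p) = (4 + m + 5*p)**2 (v(m, p) = (((4 + p) + 4*p) + m)**2 = ((4 + 5*p) + m)**2 = (4 + m + 5*p)**2)
v(6, -2)**2 + f*60 = ((4 + 6 + 5*(-2))**2)**2 + 0*60 = ((4 + 6 - 10)**2)**2 + 0 = (0**2)**2 + 0 = 0**2 + 0 = 0 + 0 = 0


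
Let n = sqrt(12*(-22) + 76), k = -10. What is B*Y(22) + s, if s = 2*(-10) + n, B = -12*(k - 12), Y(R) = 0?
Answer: -20 + 2*I*sqrt(47) ≈ -20.0 + 13.711*I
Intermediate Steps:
n = 2*I*sqrt(47) (n = sqrt(-264 + 76) = sqrt(-188) = 2*I*sqrt(47) ≈ 13.711*I)
B = 264 (B = -12*(-10 - 12) = -12*(-22) = 264)
s = -20 + 2*I*sqrt(47) (s = 2*(-10) + 2*I*sqrt(47) = -20 + 2*I*sqrt(47) ≈ -20.0 + 13.711*I)
B*Y(22) + s = 264*0 + (-20 + 2*I*sqrt(47)) = 0 + (-20 + 2*I*sqrt(47)) = -20 + 2*I*sqrt(47)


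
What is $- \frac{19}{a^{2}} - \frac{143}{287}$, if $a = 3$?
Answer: $- \frac{6740}{2583} \approx -2.6094$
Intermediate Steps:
$- \frac{19}{a^{2}} - \frac{143}{287} = - \frac{19}{3^{2}} - \frac{143}{287} = - \frac{19}{9} - \frac{143}{287} = - \frac{6740}{2583}$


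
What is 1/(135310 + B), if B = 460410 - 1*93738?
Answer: 1/501982 ≈ 1.9921e-6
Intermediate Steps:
B = 366672 (B = 460410 - 93738 = 366672)
1/(135310 + B) = 1/(135310 + 366672) = 1/501982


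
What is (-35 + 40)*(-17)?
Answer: -85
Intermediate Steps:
(-35 + 40)*(-17) = 5*(-17) = -85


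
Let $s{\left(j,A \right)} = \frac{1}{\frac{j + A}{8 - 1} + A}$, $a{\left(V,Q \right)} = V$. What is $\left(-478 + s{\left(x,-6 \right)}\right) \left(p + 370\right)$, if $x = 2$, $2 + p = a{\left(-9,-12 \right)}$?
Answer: $- \frac{7896205}{46} \approx -1.7166 \cdot 10^{5}$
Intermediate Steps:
$p = -11$ ($p = -2 - 9 = -11$)
$s{\left(j,A \right)} = \frac{1}{\frac{j}{7} + \frac{8 A}{7}}$ ($s{\left(j,A \right)} = \frac{1}{\frac{A + j}{7} + A} = \frac{1}{\left(A + j\right) \frac{1}{7} + A} = \frac{1}{\left(\frac{A}{7} + \frac{j}{7}\right) + A} = \frac{1}{\frac{j}{7} + \frac{8 A}{7}}$)
$\left(-478 + s{\left(x,-6 \right)}\right) \left(p + 370\right) = \left(-478 + \frac{7}{2 + 8 \left(-6\right)}\right) \left(-11 + 370\right) = \left(-478 + \frac{7}{2 - 48}\right) 359 = \left(-478 + \frac{7}{-46}\right) 359 = \left(-478 + 7 \left(- \frac{1}{46}\right)\right) 359 = \left(-478 - \frac{7}{46}\right) 359 = \left(- \frac{21995}{46}\right) 359 = - \frac{7896205}{46}$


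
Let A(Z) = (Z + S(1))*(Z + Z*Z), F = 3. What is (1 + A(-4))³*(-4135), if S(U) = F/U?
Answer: 5503685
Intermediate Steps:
S(U) = 3/U
A(Z) = (3 + Z)*(Z + Z²) (A(Z) = (Z + 3/1)*(Z + Z*Z) = (Z + 3*1)*(Z + Z²) = (Z + 3)*(Z + Z²) = (3 + Z)*(Z + Z²))
(1 + A(-4))³*(-4135) = (1 - 4*(3 + (-4)² + 4*(-4)))³*(-4135) = (1 - 4*(3 + 16 - 16))³*(-4135) = (1 - 4*3)³*(-4135) = (1 - 12)³*(-4135) = (-11)³*(-4135) = -1331*(-4135) = 5503685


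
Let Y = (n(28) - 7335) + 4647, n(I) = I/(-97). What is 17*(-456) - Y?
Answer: -491180/97 ≈ -5063.7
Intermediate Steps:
n(I) = -I/97 (n(I) = I*(-1/97) = -I/97)
Y = -260764/97 (Y = (-1/97*28 - 7335) + 4647 = (-28/97 - 7335) + 4647 = -711523/97 + 4647 = -260764/97 ≈ -2688.3)
17*(-456) - Y = 17*(-456) - 1*(-260764/97) = -7752 + 260764/97 = -491180/97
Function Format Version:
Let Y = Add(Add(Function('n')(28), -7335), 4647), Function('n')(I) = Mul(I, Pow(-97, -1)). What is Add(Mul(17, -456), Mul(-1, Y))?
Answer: Rational(-491180, 97) ≈ -5063.7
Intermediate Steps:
Function('n')(I) = Mul(Rational(-1, 97), I) (Function('n')(I) = Mul(I, Rational(-1, 97)) = Mul(Rational(-1, 97), I))
Y = Rational(-260764, 97) (Y = Add(Add(Mul(Rational(-1, 97), 28), -7335), 4647) = Add(Add(Rational(-28, 97), -7335), 4647) = Add(Rational(-711523, 97), 4647) = Rational(-260764, 97) ≈ -2688.3)
Add(Mul(17, -456), Mul(-1, Y)) = Add(Mul(17, -456), Mul(-1, Rational(-260764, 97))) = Add(-7752, Rational(260764, 97)) = Rational(-491180, 97)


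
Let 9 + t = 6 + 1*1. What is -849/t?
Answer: 849/2 ≈ 424.50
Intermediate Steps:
t = -2 (t = -9 + (6 + 1*1) = -9 + (6 + 1) = -9 + 7 = -2)
-849/t = -849/(-2) = -849*(-½) = 849/2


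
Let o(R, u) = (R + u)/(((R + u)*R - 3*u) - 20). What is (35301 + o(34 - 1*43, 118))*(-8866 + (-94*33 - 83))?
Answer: -576432422046/1355 ≈ -4.2541e+8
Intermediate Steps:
o(R, u) = (R + u)/(-20 - 3*u + R*(R + u)) (o(R, u) = (R + u)/((R*(R + u) - 3*u) - 20) = (R + u)/((-3*u + R*(R + u)) - 20) = (R + u)/(-20 - 3*u + R*(R + u)))
(35301 + o(34 - 1*43, 118))*(-8866 + (-94*33 - 83)) = (35301 + ((34 - 1*43) + 118)/(-20 + (34 - 1*43)**2 - 3*118 + (34 - 1*43)*118))*(-8866 + (-94*33 - 83)) = (35301 + ((34 - 43) + 118)/(-20 + (34 - 43)**2 - 354 + (34 - 43)*118))*(-8866 + (-3102 - 83)) = (35301 + (-9 + 118)/(-20 + (-9)**2 - 354 - 9*118))*(-8866 - 3185) = (35301 + 109/(-20 + 81 - 354 - 1062))*(-12051) = (35301 + 109/(-1355))*(-12051) = (35301 - 1/1355*109)*(-12051) = (35301 - 109/1355)*(-12051) = (47832746/1355)*(-12051) = -576432422046/1355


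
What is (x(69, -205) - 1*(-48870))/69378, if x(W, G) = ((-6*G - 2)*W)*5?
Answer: 78755/11563 ≈ 6.8110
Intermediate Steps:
x(W, G) = 5*W*(-2 - 6*G) (x(W, G) = ((-2 - 6*G)*W)*5 = (W*(-2 - 6*G))*5 = 5*W*(-2 - 6*G))
(x(69, -205) - 1*(-48870))/69378 = (-10*69*(1 + 3*(-205)) - 1*(-48870))/69378 = (-10*69*(1 - 615) + 48870)*(1/69378) = (-10*69*(-614) + 48870)*(1/69378) = (423660 + 48870)*(1/69378) = 472530*(1/69378) = 78755/11563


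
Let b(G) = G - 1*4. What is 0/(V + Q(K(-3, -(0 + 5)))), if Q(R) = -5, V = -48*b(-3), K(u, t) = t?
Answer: 0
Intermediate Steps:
b(G) = -4 + G (b(G) = G - 4 = -4 + G)
V = 336 (V = -48*(-4 - 3) = -48*(-7) = 336)
0/(V + Q(K(-3, -(0 + 5)))) = 0/(336 - 5) = 0/331 = (1/331)*0 = 0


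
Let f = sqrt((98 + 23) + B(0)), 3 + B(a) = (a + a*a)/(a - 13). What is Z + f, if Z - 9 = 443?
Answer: 452 + sqrt(118) ≈ 462.86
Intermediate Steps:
Z = 452 (Z = 9 + 443 = 452)
B(a) = -3 + (a + a**2)/(-13 + a) (B(a) = -3 + (a + a*a)/(a - 13) = -3 + (a + a**2)/(-13 + a))
f = sqrt(118) (f = sqrt((98 + 23) + (39 + 0**2 - 2*0)/(-13 + 0)) = sqrt(121 + (39 + 0 + 0)/(-13)) = sqrt(121 - 1/13*39) = sqrt(121 - 3) = sqrt(118) ≈ 10.863)
Z + f = 452 + sqrt(118)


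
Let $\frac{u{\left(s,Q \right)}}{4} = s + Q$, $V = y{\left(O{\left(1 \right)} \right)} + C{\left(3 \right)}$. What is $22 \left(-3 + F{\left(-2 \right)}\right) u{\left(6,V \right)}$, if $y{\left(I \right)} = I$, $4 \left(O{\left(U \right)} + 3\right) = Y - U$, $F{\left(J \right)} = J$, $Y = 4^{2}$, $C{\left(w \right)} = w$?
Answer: $-4290$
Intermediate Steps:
$Y = 16$
$O{\left(U \right)} = 1 - \frac{U}{4}$ ($O{\left(U \right)} = -3 + \frac{16 - U}{4} = -3 - \left(-4 + \frac{U}{4}\right) = 1 - \frac{U}{4}$)
$V = \frac{15}{4}$ ($V = \left(1 - \frac{1}{4}\right) + 3 = \frac{3}{4} + 3 = \frac{15}{4} \approx 3.75$)
$u{\left(s,Q \right)} = 4 Q + 4 s$ ($u{\left(s,Q \right)} = 4 \left(s + Q\right) = 4 \left(Q + s\right) = 4 Q + 4 s$)
$22 \left(-3 + F{\left(-2 \right)}\right) u{\left(6,V \right)} = 22 \left(-3 - 2\right) \left(4 \cdot \frac{15}{4} + 4 \cdot 6\right) = 22 \left(-5\right) \left(15 + 24\right) = \left(-110\right) 39 = -4290$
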